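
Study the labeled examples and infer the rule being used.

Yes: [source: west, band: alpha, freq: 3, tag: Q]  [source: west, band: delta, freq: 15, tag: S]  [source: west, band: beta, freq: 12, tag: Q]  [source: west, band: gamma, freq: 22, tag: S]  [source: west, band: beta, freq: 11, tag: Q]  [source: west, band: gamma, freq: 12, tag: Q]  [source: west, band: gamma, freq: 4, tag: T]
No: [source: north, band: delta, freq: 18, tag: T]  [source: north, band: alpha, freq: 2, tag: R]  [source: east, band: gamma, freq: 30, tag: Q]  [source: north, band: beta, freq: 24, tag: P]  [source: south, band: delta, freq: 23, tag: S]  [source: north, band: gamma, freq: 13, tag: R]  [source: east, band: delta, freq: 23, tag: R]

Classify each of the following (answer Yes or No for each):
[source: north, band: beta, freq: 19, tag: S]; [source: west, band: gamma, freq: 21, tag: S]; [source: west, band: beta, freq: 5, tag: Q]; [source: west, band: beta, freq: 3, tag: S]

Every 'Yes' example satisfies: source is west. None of the 'No' examples do.
[source: north, band: beta, freq: 19, tag: S]: source is north, fails this test → No. [source: west, band: gamma, freq: 21, tag: S]: source is west, checks out → Yes. [source: west, band: beta, freq: 5, tag: Q]: source is west, checks out → Yes. [source: west, band: beta, freq: 3, tag: S]: source is west, checks out → Yes.

No, Yes, Yes, Yes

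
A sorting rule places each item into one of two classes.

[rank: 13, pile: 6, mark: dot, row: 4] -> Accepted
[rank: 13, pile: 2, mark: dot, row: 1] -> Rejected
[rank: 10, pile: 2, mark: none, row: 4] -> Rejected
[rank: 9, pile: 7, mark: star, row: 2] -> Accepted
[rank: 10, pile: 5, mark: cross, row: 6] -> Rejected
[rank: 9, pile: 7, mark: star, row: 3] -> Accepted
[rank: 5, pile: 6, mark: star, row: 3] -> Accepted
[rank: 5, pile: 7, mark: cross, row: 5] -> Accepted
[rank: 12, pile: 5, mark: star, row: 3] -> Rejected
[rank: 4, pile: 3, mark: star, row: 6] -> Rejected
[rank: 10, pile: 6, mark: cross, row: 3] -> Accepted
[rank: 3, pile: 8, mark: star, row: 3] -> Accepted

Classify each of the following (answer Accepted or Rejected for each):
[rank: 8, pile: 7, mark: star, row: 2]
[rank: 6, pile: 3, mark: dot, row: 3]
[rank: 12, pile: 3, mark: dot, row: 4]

The common property of the 'Accepted' items is: pile ≥ 6. No 'Rejected' item has it.
[rank: 8, pile: 7, mark: star, row: 2] — pile = 7, hence Accepted. [rank: 6, pile: 3, mark: dot, row: 3] — pile = 3, hence Rejected. [rank: 12, pile: 3, mark: dot, row: 4] — pile = 3, hence Rejected.

Accepted, Rejected, Rejected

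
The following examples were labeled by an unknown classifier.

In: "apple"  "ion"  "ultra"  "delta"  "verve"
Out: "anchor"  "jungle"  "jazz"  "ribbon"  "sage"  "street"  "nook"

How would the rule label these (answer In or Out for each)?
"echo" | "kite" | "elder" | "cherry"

Out, Out, In, Out

The distinguishing property — odd length — holds for all the 'In' cases and none of the 'Out' cases.
Out: "echo", since length 4.
Out: "kite", since length 4.
In: "elder", since length 5.
Out: "cherry", since length 6.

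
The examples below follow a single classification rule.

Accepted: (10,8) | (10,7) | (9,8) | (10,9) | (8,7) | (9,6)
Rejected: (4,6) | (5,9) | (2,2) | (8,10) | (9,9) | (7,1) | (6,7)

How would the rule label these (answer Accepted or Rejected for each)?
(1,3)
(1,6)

Rejected, Rejected

The classifier is using: first > second AND sum ≥ 10.
(1,3): 1 < 3, 1+3 = 4, does not satisfy this → Rejected.
(1,6): 1 < 6, 1+6 = 7, does not satisfy this → Rejected.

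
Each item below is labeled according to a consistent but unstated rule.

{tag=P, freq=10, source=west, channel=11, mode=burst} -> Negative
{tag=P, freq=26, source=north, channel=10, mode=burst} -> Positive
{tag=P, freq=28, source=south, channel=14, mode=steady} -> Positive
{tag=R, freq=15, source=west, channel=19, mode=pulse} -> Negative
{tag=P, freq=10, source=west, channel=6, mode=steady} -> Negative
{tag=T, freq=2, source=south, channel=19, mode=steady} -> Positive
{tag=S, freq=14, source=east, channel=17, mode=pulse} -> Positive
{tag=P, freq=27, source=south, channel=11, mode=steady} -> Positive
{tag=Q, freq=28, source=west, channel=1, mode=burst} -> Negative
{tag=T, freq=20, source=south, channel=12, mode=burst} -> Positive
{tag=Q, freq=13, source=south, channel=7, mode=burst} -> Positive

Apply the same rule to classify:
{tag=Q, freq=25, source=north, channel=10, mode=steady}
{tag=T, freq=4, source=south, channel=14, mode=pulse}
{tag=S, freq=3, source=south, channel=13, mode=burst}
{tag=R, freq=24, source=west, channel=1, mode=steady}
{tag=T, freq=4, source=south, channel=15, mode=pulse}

Positive, Positive, Positive, Negative, Positive

Every 'Positive' example satisfies: source is not west. None of the 'Negative' examples do.
Positive: {tag=Q, freq=25, source=north, channel=10, mode=steady}, since source is north.
Positive: {tag=T, freq=4, source=south, channel=14, mode=pulse}, since source is south.
Positive: {tag=S, freq=3, source=south, channel=13, mode=burst}, since source is south.
Negative: {tag=R, freq=24, source=west, channel=1, mode=steady}, since source is west.
Positive: {tag=T, freq=4, source=south, channel=15, mode=pulse}, since source is south.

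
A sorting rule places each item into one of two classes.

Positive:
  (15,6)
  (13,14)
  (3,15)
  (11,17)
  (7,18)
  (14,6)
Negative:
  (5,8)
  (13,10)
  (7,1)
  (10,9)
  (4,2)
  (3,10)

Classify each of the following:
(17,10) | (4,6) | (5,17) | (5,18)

Positive, Negative, Positive, Positive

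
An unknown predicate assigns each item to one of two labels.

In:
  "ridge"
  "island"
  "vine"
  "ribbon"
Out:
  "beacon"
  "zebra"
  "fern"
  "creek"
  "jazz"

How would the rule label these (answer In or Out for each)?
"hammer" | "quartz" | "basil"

Out, Out, In

Comparing the two groups points to one rule — contains 'i'.
"hammer": Out (no 'i').
"quartz": Out (no 'i').
"basil": In (has 'i').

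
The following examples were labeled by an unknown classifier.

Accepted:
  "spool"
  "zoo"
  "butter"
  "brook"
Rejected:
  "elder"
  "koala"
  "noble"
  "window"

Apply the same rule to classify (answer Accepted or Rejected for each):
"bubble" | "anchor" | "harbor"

Checking candidate rules against both groups, what survives is: has a double letter.
"bubble": 'bb' doubled — checks out, so Accepted. "anchor": no doubled letter — fails this test, so Rejected. "harbor": no doubled letter — fails this test, so Rejected.

Accepted, Rejected, Rejected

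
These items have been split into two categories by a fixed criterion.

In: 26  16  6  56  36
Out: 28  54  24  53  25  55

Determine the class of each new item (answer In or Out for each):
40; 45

The distinguishing property — ends in digit 6 — holds for all the 'In' cases and none of the 'Out' cases.
Out: 40, since last digit 0. Out: 45, since last digit 5.

Out, Out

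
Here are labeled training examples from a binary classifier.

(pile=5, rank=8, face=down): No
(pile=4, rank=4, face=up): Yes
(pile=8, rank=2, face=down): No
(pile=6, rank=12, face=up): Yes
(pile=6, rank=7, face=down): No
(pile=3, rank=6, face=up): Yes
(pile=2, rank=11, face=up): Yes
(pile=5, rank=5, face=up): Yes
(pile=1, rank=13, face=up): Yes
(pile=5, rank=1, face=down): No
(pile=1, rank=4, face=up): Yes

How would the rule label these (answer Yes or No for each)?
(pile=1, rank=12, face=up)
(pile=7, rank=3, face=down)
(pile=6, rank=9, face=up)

Yes, No, Yes

Checking candidate rules against both groups, what survives is: face is up.
(pile=1, rank=12, face=up): face is up, has this property → Yes. (pile=7, rank=3, face=down): face is down, doesn't match → No. (pile=6, rank=9, face=up): face is up, has this property → Yes.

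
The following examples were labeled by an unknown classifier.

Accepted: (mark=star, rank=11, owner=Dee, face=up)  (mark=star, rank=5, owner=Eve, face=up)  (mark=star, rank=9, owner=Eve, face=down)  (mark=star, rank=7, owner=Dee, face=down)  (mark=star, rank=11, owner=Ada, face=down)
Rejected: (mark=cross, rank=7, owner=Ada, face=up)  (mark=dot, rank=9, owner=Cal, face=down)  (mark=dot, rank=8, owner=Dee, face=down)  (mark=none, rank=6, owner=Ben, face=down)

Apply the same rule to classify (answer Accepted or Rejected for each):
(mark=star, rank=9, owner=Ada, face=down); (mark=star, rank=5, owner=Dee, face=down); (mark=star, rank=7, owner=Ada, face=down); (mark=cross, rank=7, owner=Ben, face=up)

Accepted, Accepted, Accepted, Rejected

The classifier is using: mark is star.
Accepted: (mark=star, rank=9, owner=Ada, face=down), since mark is star.
Accepted: (mark=star, rank=5, owner=Dee, face=down), since mark is star.
Accepted: (mark=star, rank=7, owner=Ada, face=down), since mark is star.
Rejected: (mark=cross, rank=7, owner=Ben, face=up), since mark is cross.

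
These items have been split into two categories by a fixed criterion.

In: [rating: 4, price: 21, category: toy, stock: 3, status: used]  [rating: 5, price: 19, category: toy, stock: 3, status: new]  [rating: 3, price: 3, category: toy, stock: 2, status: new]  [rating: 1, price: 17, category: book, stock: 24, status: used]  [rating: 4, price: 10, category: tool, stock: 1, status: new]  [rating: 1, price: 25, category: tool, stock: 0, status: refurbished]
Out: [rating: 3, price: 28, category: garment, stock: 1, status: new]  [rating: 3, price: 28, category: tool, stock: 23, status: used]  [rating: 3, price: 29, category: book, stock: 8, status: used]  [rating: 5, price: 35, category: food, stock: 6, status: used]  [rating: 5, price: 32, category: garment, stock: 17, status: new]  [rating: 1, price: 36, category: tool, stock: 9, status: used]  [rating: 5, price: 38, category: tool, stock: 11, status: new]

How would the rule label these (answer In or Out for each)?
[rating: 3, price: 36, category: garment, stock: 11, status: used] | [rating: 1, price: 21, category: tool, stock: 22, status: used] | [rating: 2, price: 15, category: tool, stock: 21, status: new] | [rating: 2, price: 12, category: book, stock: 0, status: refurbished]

Out, In, In, In

The classifier is using: price ≤ 25.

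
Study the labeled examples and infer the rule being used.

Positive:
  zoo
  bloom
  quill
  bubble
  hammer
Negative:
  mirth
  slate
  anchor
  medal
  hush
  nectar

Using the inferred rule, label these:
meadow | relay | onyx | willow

Negative, Negative, Negative, Positive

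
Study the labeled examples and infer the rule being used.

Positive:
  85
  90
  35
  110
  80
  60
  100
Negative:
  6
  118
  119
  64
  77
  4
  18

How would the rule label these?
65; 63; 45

The classifier is using: multiple of 5.
65: Positive (65 = 5·13).
63: Negative (63 = 5·12 + 3).
45: Positive (45 = 5·9).

Positive, Negative, Positive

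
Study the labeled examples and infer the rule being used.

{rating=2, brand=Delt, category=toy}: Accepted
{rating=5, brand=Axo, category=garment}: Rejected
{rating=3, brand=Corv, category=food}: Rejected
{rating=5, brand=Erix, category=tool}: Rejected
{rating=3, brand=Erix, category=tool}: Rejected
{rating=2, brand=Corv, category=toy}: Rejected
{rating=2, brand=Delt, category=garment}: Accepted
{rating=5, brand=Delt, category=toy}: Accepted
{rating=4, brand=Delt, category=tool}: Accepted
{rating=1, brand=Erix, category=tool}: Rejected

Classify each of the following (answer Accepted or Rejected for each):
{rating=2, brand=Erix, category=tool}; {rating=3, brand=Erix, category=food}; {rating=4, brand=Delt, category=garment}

Rejected, Rejected, Accepted

The common property of the 'Accepted' items is: brand is Delt. No 'Rejected' item has it.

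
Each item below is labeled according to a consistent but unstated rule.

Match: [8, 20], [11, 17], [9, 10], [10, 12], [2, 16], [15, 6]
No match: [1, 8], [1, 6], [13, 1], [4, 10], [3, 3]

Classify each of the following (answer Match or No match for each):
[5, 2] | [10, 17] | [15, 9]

A rule that fits every label: sum ≥ 18 — true of each 'Match' example, false of each 'No match' one.
[5, 2] → 5+2 = 7 → No match. [10, 17] → 10+17 = 27 → Match. [15, 9] → 15+9 = 24 → Match.

No match, Match, Match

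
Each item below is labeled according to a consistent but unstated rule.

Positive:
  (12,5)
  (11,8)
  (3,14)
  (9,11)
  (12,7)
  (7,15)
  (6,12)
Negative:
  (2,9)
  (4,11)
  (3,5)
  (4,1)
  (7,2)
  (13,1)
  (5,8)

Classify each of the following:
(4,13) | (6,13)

Positive, Positive

'Positive' ⟺ sum ≥ 17.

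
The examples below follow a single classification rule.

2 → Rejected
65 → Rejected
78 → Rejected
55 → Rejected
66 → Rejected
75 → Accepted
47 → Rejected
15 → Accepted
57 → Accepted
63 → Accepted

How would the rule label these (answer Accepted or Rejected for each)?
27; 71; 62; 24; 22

Accepted, Rejected, Rejected, Rejected, Rejected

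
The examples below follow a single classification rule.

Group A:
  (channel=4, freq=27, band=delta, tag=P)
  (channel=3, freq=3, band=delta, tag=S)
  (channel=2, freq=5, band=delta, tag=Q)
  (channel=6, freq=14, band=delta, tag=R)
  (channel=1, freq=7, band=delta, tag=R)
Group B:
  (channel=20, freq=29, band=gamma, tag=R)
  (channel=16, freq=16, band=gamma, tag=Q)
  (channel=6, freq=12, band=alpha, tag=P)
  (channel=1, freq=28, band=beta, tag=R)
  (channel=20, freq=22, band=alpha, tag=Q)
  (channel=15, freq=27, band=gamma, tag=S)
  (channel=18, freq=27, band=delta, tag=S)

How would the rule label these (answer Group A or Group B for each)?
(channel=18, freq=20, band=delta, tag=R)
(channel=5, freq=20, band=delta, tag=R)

The classifier is using: band is delta AND channel ≤ 6.
(channel=18, freq=20, band=delta, tag=R): band is delta, channel = 18 — doesn't match, so Group B.
(channel=5, freq=20, band=delta, tag=R): band is delta, channel = 5 — meets the rule, so Group A.

Group B, Group A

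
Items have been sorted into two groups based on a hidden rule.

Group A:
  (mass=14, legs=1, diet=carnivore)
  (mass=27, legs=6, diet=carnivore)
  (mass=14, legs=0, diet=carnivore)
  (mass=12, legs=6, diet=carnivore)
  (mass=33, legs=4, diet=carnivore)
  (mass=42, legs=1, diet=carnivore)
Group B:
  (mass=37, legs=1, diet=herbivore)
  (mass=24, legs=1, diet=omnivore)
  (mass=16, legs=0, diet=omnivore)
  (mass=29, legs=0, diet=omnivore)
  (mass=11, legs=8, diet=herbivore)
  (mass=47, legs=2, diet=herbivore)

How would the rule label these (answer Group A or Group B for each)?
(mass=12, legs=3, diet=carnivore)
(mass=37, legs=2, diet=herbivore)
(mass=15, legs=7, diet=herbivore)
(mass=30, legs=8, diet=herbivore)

Comparing the two groups points to one rule — diet is carnivore.
(mass=12, legs=3, diet=carnivore): Group A (diet is carnivore). (mass=37, legs=2, diet=herbivore): Group B (diet is herbivore). (mass=15, legs=7, diet=herbivore): Group B (diet is herbivore). (mass=30, legs=8, diet=herbivore): Group B (diet is herbivore).

Group A, Group B, Group B, Group B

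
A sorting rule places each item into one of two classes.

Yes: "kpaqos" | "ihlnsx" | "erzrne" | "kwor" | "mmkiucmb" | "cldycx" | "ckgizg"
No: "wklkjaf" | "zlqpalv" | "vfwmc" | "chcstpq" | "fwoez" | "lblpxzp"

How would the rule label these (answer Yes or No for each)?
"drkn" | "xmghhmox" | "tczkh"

Yes, Yes, No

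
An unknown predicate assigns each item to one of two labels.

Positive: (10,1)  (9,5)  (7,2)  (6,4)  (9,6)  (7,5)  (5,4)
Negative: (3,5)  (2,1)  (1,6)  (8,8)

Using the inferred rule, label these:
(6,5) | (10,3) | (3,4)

Positive, Positive, Negative

Rule: first > second AND sum ≥ 7. This holds for each 'Positive' example and fails for each 'Negative' one.
Positive: (6,5), since 6 > 5, 6+5 = 11.
Positive: (10,3), since 10 > 3, 10+3 = 13.
Negative: (3,4), since 3 < 4, 3+4 = 7.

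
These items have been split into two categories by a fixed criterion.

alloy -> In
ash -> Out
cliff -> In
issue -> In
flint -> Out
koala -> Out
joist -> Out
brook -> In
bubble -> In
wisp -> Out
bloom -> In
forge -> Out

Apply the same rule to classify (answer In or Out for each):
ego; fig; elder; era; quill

A rule that fits every label: has a double letter — true of each 'In' example, false of each 'Out' one.

Out, Out, Out, Out, In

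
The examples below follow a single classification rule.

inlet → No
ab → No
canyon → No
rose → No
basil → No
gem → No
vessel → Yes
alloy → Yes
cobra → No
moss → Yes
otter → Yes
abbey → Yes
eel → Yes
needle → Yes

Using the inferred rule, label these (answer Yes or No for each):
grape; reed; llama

All 'Yes' examples share one property — has a double letter — and every 'No' example lacks it.
grape — no doubled letter, hence No. reed — 'ee' doubled, hence Yes. llama — 'll' doubled, hence Yes.

No, Yes, Yes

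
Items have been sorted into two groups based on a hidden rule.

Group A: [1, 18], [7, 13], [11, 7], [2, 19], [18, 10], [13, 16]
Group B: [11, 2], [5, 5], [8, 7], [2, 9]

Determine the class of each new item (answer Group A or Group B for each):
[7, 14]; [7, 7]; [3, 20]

The distinguishing property — sum ≥ 18 — holds for all the 'Group A' cases and none of the 'Group B' cases.
[7, 14] — 7+14 = 21, hence Group A.
[7, 7] — 7+7 = 14, hence Group B.
[3, 20] — 3+20 = 23, hence Group A.

Group A, Group B, Group A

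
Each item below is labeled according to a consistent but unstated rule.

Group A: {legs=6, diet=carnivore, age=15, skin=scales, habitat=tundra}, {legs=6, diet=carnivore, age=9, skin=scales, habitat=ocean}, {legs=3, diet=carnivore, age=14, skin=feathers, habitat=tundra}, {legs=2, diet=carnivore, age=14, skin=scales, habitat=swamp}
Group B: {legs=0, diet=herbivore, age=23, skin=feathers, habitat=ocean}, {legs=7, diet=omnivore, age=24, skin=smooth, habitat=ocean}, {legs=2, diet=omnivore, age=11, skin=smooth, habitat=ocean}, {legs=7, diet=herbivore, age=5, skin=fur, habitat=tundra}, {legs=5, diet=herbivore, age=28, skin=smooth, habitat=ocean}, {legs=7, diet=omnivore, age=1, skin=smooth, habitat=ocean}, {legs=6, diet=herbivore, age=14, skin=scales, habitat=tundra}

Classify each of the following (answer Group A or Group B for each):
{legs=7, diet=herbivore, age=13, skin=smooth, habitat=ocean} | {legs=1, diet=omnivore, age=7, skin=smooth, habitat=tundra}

Group B, Group B

The simplest hypothesis consistent with all the labels is: diet is carnivore.
{legs=7, diet=herbivore, age=13, skin=smooth, habitat=ocean}: diet is herbivore — does not satisfy this, so Group B.
{legs=1, diet=omnivore, age=7, skin=smooth, habitat=tundra}: diet is omnivore — does not satisfy this, so Group B.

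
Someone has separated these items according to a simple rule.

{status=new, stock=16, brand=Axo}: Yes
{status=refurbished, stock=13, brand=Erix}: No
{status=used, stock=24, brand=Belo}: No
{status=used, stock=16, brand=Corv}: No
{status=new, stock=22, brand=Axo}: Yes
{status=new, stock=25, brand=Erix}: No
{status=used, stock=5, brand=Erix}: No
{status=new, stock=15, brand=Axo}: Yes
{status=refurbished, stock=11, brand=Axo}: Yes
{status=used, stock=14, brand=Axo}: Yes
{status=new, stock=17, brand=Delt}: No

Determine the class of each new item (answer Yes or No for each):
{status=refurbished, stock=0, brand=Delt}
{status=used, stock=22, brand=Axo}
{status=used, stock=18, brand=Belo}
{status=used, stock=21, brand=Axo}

No, Yes, No, Yes

One predicate separates the groups cleanly: brand is Axo.
{status=refurbished, stock=0, brand=Delt}: brand is Delt, doesn't qualify → No.
{status=used, stock=22, brand=Axo}: brand is Axo, fits → Yes.
{status=used, stock=18, brand=Belo}: brand is Belo, doesn't qualify → No.
{status=used, stock=21, brand=Axo}: brand is Axo, fits → Yes.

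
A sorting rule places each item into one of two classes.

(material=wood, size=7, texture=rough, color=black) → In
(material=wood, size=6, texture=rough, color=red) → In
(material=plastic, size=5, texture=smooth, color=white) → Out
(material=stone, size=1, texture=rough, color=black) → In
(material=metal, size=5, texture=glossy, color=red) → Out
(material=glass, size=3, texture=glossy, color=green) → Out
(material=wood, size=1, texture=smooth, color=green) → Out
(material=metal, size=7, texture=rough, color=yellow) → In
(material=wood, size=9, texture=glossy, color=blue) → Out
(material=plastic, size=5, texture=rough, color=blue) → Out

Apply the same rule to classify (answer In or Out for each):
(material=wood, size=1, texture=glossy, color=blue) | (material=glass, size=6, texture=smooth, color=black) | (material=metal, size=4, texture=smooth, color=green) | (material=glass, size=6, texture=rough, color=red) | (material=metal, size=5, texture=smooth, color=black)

Out, Out, Out, In, Out

A rule that fits every label: texture is rough AND size ≠ 5 — true of each 'In' example, false of each 'Out' one.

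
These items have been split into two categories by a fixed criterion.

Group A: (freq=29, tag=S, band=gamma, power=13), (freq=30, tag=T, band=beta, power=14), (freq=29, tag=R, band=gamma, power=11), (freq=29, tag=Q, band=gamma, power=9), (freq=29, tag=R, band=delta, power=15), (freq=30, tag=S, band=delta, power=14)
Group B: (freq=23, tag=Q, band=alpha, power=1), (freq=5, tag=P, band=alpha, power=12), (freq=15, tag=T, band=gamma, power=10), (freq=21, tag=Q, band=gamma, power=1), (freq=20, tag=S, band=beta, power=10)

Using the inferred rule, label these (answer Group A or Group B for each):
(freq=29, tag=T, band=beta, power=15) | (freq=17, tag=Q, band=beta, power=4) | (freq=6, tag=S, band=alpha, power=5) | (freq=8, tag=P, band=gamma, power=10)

A rule that fits every label: freq ≥ 29 — true of each 'Group A' example, false of each 'Group B' one.

Group A, Group B, Group B, Group B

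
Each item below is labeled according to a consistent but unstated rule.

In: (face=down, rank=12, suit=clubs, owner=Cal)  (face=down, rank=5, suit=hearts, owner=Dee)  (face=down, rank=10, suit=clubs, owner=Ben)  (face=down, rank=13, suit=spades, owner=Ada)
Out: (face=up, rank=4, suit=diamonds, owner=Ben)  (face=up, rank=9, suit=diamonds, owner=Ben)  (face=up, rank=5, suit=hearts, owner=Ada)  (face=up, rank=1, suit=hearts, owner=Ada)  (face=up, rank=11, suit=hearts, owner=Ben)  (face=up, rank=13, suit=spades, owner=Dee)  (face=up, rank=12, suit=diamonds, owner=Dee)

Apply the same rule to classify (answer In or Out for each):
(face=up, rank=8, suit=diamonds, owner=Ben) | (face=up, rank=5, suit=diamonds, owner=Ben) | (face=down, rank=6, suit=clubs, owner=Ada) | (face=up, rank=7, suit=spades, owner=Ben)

All 'In' examples share one property — face is down — and every 'Out' example lacks it.

Out, Out, In, Out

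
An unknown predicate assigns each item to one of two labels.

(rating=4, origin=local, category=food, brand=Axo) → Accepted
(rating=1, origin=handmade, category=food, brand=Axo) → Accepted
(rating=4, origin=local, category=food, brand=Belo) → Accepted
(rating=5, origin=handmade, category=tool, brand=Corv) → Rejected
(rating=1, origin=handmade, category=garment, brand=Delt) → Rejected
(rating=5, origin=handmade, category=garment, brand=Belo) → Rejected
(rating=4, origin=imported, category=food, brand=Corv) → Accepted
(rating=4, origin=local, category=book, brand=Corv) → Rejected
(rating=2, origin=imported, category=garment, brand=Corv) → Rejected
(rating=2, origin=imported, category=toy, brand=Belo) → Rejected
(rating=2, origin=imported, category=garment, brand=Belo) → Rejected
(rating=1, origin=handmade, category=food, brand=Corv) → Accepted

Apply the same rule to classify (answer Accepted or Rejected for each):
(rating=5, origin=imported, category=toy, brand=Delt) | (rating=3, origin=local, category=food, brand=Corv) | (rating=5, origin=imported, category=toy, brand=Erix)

Rejected, Accepted, Rejected

The classifier is using: category is food.
(rating=5, origin=imported, category=toy, brand=Delt) → category is toy → Rejected.
(rating=3, origin=local, category=food, brand=Corv) → category is food → Accepted.
(rating=5, origin=imported, category=toy, brand=Erix) → category is toy → Rejected.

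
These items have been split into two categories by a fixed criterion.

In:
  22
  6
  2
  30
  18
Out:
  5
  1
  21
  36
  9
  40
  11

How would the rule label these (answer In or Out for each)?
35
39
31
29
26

Out, Out, Out, Out, In

The rule appears to be: ≡ 2 (mod 4).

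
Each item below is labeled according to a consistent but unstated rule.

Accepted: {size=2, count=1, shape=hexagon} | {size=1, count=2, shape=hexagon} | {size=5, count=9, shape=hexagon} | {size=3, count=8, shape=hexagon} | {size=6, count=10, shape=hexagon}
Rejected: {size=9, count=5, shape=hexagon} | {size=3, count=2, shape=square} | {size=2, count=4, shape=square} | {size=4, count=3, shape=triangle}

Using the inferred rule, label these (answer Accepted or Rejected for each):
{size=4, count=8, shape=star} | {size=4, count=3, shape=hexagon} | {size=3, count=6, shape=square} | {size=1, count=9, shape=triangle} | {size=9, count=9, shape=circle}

A rule that fits every label: shape is hexagon AND size ≤ 6 — true of each 'Accepted' example, false of each 'Rejected' one.
Rejected: {size=4, count=8, shape=star}, since shape is star, size = 4.
Accepted: {size=4, count=3, shape=hexagon}, since shape is hexagon, size = 4.
Rejected: {size=3, count=6, shape=square}, since shape is square, size = 3.
Rejected: {size=1, count=9, shape=triangle}, since shape is triangle, size = 1.
Rejected: {size=9, count=9, shape=circle}, since shape is circle, size = 9.

Rejected, Accepted, Rejected, Rejected, Rejected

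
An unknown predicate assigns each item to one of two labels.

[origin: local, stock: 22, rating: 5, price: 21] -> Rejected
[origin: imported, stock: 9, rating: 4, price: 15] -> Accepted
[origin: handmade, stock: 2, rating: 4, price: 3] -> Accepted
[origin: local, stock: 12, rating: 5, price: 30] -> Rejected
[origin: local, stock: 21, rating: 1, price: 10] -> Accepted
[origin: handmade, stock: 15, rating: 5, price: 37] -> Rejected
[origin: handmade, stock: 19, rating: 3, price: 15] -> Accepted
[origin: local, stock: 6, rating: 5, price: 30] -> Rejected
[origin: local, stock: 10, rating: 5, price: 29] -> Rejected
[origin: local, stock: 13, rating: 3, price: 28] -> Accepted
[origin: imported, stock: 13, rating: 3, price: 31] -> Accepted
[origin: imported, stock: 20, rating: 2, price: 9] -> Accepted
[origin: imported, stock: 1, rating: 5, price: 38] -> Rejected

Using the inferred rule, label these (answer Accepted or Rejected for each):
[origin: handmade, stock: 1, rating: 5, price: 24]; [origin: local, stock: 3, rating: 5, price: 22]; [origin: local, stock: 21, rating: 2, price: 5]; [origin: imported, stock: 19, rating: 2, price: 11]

The pattern is that an item is 'Accepted' exactly when: rating ≤ 4.
Rejected: [origin: handmade, stock: 1, rating: 5, price: 24], since rating = 5.
Rejected: [origin: local, stock: 3, rating: 5, price: 22], since rating = 5.
Accepted: [origin: local, stock: 21, rating: 2, price: 5], since rating = 2.
Accepted: [origin: imported, stock: 19, rating: 2, price: 11], since rating = 2.

Rejected, Rejected, Accepted, Accepted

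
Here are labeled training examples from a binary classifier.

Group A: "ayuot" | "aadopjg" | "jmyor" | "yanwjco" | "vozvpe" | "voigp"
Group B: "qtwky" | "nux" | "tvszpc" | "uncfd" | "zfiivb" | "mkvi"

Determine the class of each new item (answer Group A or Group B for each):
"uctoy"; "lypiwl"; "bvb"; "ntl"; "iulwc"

Group A, Group B, Group B, Group B, Group B

Rule: contains 'o'. This holds for each 'Group A' example and fails for each 'Group B' one.
"uctoy" — has 'o', hence Group A.
"lypiwl" — no 'o', hence Group B.
"bvb" — no 'o', hence Group B.
"ntl" — no 'o', hence Group B.
"iulwc" — no 'o', hence Group B.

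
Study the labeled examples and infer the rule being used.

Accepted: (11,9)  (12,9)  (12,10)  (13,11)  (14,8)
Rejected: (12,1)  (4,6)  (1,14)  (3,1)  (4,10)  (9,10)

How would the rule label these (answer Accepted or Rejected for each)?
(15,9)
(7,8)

Accepted, Rejected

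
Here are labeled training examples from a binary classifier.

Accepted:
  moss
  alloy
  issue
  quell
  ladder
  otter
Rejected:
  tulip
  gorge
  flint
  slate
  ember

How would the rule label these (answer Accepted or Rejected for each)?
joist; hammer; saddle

Comparing the two groups points to one rule — has a double letter.
joist → no doubled letter → Rejected. hammer → 'mm' doubled → Accepted. saddle → 'dd' doubled → Accepted.

Rejected, Accepted, Accepted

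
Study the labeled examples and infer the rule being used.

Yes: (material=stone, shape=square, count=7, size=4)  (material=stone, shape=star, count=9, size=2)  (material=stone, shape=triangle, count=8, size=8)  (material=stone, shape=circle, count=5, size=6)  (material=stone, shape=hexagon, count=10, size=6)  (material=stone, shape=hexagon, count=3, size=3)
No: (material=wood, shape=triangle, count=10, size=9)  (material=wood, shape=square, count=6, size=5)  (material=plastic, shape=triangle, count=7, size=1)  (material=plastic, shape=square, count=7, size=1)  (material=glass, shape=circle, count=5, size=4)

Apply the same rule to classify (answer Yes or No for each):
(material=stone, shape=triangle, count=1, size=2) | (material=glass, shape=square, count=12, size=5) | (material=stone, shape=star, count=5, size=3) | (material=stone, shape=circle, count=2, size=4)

Looking at the examples, the only property every 'Yes' case has and every 'No' case lacks is: material is stone.
(material=stone, shape=triangle, count=1, size=2) → material is stone → Yes. (material=glass, shape=square, count=12, size=5) → material is glass → No. (material=stone, shape=star, count=5, size=3) → material is stone → Yes. (material=stone, shape=circle, count=2, size=4) → material is stone → Yes.

Yes, No, Yes, Yes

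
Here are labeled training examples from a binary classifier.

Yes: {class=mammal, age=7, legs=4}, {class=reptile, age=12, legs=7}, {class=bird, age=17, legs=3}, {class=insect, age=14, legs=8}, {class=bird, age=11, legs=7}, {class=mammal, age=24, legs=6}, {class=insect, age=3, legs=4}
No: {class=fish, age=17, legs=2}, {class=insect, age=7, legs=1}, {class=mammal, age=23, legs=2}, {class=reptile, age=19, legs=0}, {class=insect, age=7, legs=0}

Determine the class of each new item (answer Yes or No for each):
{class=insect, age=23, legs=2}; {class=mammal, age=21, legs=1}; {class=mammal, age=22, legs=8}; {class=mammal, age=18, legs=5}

'Yes' ⟺ legs ≥ 3.

No, No, Yes, Yes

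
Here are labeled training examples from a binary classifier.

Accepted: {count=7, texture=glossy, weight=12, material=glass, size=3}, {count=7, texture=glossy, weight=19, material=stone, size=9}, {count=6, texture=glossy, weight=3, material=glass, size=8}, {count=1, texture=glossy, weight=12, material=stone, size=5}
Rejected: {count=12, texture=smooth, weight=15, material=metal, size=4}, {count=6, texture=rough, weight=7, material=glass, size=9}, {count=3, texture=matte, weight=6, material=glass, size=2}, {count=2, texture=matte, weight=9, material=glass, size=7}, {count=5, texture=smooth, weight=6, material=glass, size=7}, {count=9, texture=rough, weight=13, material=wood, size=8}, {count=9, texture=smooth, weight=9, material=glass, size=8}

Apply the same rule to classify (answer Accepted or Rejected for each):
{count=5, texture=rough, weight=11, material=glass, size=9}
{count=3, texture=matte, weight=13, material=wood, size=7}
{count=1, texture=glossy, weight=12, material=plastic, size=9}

Rejected, Rejected, Accepted

A rule that fits every label: texture is glossy — true of each 'Accepted' example, false of each 'Rejected' one.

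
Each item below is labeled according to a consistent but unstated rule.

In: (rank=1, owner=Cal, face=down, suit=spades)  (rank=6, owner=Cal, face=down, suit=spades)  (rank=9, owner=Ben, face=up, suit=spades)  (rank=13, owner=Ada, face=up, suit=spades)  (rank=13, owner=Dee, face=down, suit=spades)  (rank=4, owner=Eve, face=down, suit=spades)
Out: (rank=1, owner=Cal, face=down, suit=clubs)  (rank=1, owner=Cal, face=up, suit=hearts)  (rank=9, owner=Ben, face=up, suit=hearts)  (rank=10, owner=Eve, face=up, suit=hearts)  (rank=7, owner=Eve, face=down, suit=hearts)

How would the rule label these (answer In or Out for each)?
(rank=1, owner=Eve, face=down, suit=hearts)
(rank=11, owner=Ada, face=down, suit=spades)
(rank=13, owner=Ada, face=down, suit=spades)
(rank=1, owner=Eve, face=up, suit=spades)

A rule that fits every label: suit is spades — true of each 'In' example, false of each 'Out' one.

Out, In, In, In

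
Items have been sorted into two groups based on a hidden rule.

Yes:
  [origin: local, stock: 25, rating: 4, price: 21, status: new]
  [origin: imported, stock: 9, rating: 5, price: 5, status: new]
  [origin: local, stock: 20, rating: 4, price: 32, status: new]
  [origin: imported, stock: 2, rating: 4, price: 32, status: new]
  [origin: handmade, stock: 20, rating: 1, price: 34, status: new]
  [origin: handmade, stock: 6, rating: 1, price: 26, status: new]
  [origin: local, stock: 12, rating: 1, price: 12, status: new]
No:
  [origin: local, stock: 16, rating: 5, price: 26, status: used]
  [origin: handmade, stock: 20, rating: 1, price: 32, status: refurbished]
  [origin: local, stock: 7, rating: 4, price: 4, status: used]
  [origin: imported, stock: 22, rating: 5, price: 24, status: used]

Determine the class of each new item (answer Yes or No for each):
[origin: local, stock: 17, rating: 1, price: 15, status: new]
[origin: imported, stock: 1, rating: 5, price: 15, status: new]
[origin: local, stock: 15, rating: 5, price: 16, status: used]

Yes, Yes, No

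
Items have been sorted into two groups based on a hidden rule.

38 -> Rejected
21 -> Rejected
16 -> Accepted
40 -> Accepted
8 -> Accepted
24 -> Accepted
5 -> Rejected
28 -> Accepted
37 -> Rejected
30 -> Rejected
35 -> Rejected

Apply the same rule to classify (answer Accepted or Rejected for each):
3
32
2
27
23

Every 'Accepted' example satisfies: multiple of 4. None of the 'Rejected' examples do.
3 → 3 = 4·0 + 3 → Rejected.
32 → 32 = 4·8 → Accepted.
2 → 2 = 4·0 + 2 → Rejected.
27 → 27 = 4·6 + 3 → Rejected.
23 → 23 = 4·5 + 3 → Rejected.

Rejected, Accepted, Rejected, Rejected, Rejected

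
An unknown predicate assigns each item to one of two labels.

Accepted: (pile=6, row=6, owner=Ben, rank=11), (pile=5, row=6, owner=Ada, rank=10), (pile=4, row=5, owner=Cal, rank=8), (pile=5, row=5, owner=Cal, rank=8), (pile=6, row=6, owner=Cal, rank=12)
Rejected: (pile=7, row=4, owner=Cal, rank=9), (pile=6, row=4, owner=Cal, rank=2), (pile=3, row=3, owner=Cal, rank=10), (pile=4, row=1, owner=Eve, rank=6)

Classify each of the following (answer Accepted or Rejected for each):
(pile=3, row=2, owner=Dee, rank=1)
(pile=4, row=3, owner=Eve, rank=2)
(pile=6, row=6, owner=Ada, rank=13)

Rejected, Rejected, Accepted

All 'Accepted' examples share one property — row ≥ 5 — and every 'Rejected' example lacks it.
(pile=3, row=2, owner=Dee, rank=1) — row = 2, hence Rejected.
(pile=4, row=3, owner=Eve, rank=2) — row = 3, hence Rejected.
(pile=6, row=6, owner=Ada, rank=13) — row = 6, hence Accepted.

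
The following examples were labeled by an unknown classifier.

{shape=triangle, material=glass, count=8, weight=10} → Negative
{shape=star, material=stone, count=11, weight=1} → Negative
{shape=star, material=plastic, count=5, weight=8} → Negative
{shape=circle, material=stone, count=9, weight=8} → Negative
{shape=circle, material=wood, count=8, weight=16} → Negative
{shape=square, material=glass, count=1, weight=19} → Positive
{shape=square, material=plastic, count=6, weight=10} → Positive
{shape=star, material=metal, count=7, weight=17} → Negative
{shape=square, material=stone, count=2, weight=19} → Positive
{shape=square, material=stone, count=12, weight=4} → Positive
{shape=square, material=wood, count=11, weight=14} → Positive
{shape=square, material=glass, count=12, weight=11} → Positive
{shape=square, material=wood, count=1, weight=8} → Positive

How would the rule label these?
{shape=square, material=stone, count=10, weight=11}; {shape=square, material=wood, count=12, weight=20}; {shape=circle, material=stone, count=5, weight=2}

Positive, Positive, Negative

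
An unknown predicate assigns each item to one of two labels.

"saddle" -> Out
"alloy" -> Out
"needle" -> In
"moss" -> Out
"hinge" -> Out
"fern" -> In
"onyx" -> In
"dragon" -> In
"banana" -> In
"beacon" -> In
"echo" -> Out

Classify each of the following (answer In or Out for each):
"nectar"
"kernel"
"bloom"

The pattern is that an item is 'In' exactly when: even length AND contains 'n'.

In, In, Out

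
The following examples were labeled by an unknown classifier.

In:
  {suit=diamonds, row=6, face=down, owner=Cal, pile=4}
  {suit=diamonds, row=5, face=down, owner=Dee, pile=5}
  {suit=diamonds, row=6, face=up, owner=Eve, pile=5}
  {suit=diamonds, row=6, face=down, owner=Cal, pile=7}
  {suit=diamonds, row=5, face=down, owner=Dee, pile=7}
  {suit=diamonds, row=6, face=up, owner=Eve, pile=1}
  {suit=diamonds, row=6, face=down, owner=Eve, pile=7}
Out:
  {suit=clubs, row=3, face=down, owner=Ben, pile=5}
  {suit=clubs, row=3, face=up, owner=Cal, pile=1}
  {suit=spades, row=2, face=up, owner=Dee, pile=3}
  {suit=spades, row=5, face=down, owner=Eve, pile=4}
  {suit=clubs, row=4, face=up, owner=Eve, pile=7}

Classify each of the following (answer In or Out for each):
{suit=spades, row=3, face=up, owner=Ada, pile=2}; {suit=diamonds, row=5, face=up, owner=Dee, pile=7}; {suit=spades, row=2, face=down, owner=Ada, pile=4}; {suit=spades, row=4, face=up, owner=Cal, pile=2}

Out, In, Out, Out

One predicate separates the groups cleanly: suit is diamonds.
{suit=spades, row=3, face=up, owner=Ada, pile=2}: suit is spades, lacks this property → Out.
{suit=diamonds, row=5, face=up, owner=Dee, pile=7}: suit is diamonds, fits → In.
{suit=spades, row=2, face=down, owner=Ada, pile=4}: suit is spades, lacks this property → Out.
{suit=spades, row=4, face=up, owner=Cal, pile=2}: suit is spades, lacks this property → Out.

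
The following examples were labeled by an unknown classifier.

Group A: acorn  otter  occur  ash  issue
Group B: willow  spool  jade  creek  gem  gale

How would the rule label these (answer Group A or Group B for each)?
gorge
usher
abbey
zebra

All 'Group A' examples share one property — starts with a vowel — and every 'Group B' example lacks it.
gorge — starts with 'g', hence Group B.
usher — starts with 'u', hence Group A.
abbey — starts with 'a', hence Group A.
zebra — starts with 'z', hence Group B.

Group B, Group A, Group A, Group B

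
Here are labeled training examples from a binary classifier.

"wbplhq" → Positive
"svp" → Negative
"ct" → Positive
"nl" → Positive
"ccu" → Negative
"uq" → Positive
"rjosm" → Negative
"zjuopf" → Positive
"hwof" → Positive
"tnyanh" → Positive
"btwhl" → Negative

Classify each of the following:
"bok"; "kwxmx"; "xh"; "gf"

All 'Positive' examples share one property — even length — and every 'Negative' example lacks it.

Negative, Negative, Positive, Positive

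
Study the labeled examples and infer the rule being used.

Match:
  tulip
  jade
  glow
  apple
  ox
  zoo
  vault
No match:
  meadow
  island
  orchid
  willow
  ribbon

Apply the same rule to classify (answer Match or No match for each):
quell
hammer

The classifier is using: length ≤ 5.
quell: length 5 — satisfies this, so Match.
hammer: length 6 — fails the rule, so No match.

Match, No match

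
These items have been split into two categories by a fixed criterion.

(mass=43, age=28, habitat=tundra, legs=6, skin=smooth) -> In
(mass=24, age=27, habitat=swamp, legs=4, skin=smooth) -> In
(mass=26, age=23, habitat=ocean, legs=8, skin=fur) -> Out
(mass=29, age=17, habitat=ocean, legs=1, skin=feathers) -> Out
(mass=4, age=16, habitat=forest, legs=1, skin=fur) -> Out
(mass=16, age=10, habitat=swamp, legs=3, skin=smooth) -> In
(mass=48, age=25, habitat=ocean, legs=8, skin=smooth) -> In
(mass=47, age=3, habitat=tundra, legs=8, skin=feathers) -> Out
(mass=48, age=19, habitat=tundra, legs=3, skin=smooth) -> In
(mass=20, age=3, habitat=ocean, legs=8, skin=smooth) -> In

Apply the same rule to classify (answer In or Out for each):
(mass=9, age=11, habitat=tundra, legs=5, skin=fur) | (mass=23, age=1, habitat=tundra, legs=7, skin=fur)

Out, Out

Looking at the examples, the only property every 'In' case has and every 'Out' case lacks is: skin is smooth.
(mass=9, age=11, habitat=tundra, legs=5, skin=fur): skin is fur — does not satisfy this, so Out.
(mass=23, age=1, habitat=tundra, legs=7, skin=fur): skin is fur — does not satisfy this, so Out.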